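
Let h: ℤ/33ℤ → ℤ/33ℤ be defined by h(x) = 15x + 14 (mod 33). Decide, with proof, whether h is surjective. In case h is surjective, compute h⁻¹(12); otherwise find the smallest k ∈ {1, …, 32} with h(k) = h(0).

Since gcd(15, 33) = 3, we have 15x ≡ 0 (mod 3) for all x, so h(x) ≡ 2 (mod 3).
But 0 ≢ 2 (mod 3), so 0 ∈ ℤ/33ℤ has no preimage. Hence h is not surjective.
Since h is not surjective, we find the least positive k with h(k) = h(0): this means 15k ≡ 0 (mod 33), i.e. 33 ∣ 15k. Since gcd(15, 33) = 3, dividing through by 3 this holds exactly when 11 ∣ 5k, and as gcd(5, 11) = 1, exactly when 11 ∣ k.
The smallest positive such k is 11.

11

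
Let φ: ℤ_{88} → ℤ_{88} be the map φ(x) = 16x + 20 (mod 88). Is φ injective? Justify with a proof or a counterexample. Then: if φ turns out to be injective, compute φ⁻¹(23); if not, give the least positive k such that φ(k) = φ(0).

We have gcd(16, 88) = 8 > 1. Taking s = 0 and t = 11: φ(0) = 20 and φ(11) = 16·11 + 20 = 196 ≡ 20 (mod 88).
So φ(0) = φ(11) while 0 ≠ 11, therefore φ is not injective.
Since φ is not injective, we find the least positive k with φ(k) = φ(0): this means 16k ≡ 0 (mod 88), i.e. 88 ∣ 16k. Since gcd(16, 88) = 8, dividing through by 8 this holds exactly when 11 ∣ 2k, and as gcd(2, 11) = 1, exactly when 11 ∣ k.
The smallest positive such k is 11.

11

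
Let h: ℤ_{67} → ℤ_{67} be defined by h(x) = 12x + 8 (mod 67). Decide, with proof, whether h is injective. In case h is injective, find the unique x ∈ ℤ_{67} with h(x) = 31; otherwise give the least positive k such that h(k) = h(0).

If h(s) = h(t), then 12s ≡ 12t (mod 67). Because gcd(12, 67) = 1, we may cancel 12 to get s ≡ t (mod 67).
So h is injective.
We now compute 12⁻¹ mod 67 explicitly. Euclid's algorithm: 67 = 5·12 + 7, 12 = 1·7 + 5, 7 = 1·5 + 2, 5 = 2·2 + 1; back-substituting gives 1 = 28·12 − 5·67, so 12⁻¹ ≡ 28 (mod 67).
Since h is injective, we compute h⁻¹(31): solve 12x + 8 ≡ 31 (mod 67), i.e. 12x ≡ 23 (mod 67).
Multiplying by 12⁻¹ = 28 gives x ≡ 28·23 = 644 = 9·67 + 41 ≡ 41 (mod 67).
Check: h(41) = 12·41 + 8 = 500 = 7·67 + 31 ≡ 31 (mod 67).

41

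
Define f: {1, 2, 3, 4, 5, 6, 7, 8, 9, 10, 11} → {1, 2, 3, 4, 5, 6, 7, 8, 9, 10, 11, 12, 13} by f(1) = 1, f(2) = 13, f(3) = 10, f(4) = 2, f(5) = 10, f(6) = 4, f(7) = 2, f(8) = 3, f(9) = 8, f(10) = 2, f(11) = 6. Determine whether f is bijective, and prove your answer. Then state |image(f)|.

f(3) = 10 = f(5) with 3 ≠ 5, so f is not injective, hence not bijective.
The image of f is {1, 2, 3, 4, 6, 8, 10, 13}, which has 8 elements.

8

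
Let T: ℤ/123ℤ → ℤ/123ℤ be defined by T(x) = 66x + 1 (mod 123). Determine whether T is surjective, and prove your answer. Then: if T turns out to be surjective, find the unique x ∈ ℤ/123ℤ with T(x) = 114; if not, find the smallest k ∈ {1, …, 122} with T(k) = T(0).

41

Recall that surjectivity means every element of the codomain has a preimage under T.
Since gcd(66, 123) = 3, we have 66x ≡ 0 (mod 3) for all x, so T(x) ≡ 1 (mod 3).
But 0 ≢ 1 (mod 3), so 0 ∈ ℤ/123ℤ has no preimage. So T is not surjective.
Since T is not surjective, we find the least positive k with T(k) = T(0): this means 66k ≡ 0 (mod 123), i.e. 123 ∣ 66k. Since gcd(66, 123) = 3, dividing through by 3 this holds exactly when 41 ∣ 22k, and as gcd(22, 41) = 1, exactly when 41 ∣ k.
The smallest positive such k is 41.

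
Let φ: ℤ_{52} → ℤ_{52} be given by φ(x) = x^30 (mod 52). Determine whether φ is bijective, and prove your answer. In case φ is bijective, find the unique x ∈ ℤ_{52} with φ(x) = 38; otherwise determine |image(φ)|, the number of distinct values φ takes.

φ(1) = 1^30 = 1.
φ(3): Repeated squaring mod 52: 3^1 ≡ 3, 3^2 ≡ 3² = 9, 3^4 ≡ 9² = 81 ≡ 29, 3^8 ≡ 29² = 841 ≡ 9, 3^16 ≡ 9² = 81 ≡ 29. Since 30 = 16 + 8 + 4 + 2, 3^30 ≡ 29·9·29·9: 29·9 = 261 ≡ 1, then 1·29 = 29, then 29·9 = 261 ≡ 1. So 3^30 ≡ 1 (mod 52).
So φ(1) = φ(3) = 1 while 1 ≠ 3, so φ is not injective, hence not bijective.
Since φ is not bijective, we determine |image(φ)|. Computing x^30 mod 52 for each x (by repeated squaring, reducing mod 52 at every step), the values φ(0), φ(1), …, φ(51) are: 0, 1, 12, 1, 40, 25, 12, 25, 12, 1, 40, 25, 40, 13, 40, 25, 40, 1, 12, 25, 12, 25, 40, 1, 12, 1, 0, 1, 12, 1, 40, 25, 12, 25, 12, 1, 40, 25, 40, 13, 40, 25, 40, 1, 12, 25, 12, 25, 40, 1, 12, 1.
The distinct values are {0, 1, 12, 13, 25, 40}; there are 6 of them.

6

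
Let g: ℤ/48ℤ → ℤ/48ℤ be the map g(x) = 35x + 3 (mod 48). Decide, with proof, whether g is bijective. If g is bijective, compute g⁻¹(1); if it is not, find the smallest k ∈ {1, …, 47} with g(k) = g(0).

Recall that g is injective when g(u) = g(v) forces u = v.
Suppose g(u) = g(v) in ℤ/48ℤ. Then 35u + 3 ≡ 35v + 3 (mod 48), hence 35(u − v) ≡ 0 (mod 48).
Since gcd(35, 48) = 1, 35 is invertible modulo 48, thus u − v ≡ 0 (mod 48), i.e. u = v.
We now compute 35⁻¹ mod 48 explicitly. Euclid's algorithm: 48 = 1·35 + 13, 35 = 2·13 + 9, 13 = 1·9 + 4, 9 = 2·4 + 1; back-substituting gives 1 = 11·35 − 8·48, so 35⁻¹ ≡ 11 (mod 48).
Then y ↦ 11(y − 3) is a two-sided inverse to g, so every y ∈ ℤ/48ℤ has a preimage.
Thus g is bijective.
Since g is bijective, we compute g⁻¹(1): solve 35x + 3 ≡ 1 (mod 48), i.e. 35x ≡ 46 (mod 48).
Multiplying by 35⁻¹ = 11 gives x ≡ 11·46 = 506 = 10·48 + 26 ≡ 26 (mod 48).
Check: g(26) = 35·26 + 3 = 913 = 19·48 + 1 ≡ 1 (mod 48).

26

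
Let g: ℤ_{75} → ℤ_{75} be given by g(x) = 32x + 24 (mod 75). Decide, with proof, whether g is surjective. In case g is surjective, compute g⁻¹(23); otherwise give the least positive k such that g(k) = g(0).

Recall that g is surjective if every y in the codomain equals g(x) for some x in the domain.
Since gcd(32, 75) = 1, 32 is invertible modulo 75. Euclid's algorithm: 75 = 2·32 + 11, 32 = 2·11 + 10, 11 = 1·10 + 1; back-substituting gives 1 = 68·32 − 29·75, so 32⁻¹ ≡ 68 (mod 75).
For any y ∈ ℤ_{75}, x = 68(y − 24) mod 75 satisfies g(x) = 32·68(y − 24) + 24 ≡ y (since 32·68 ≡ 1 mod 75). So every y has a preimage.
So g is surjective.
Since g is surjective, we find g⁻¹(23): we need 32x ≡ 23 − 24 ≡ 74 (mod 75). Using 32⁻¹ = 68: x ≡ 68·74 = 5032 = 67·75 + 7, so x = 7.
Check: g(7) = 32·7 + 24 = 248 = 3·75 + 23 ≡ 23 (mod 75).

7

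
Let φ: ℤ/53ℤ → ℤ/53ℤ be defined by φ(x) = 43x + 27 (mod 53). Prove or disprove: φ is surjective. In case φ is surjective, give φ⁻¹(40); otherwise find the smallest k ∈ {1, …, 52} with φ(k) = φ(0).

4

Recall that φ is surjective if every y in the codomain equals φ(x) for some x in the domain.
Since gcd(43, 53) = 1, 43 is invertible modulo 53. Euclid's algorithm: 53 = 1·43 + 10, 43 = 4·10 + 3, 10 = 3·3 + 1; back-substituting gives 1 = 37·43 − 30·53, so 43⁻¹ ≡ 37 (mod 53).
For any y ∈ ℤ/53ℤ, x = 37(y − 27) mod 53 satisfies φ(x) = 43·37(y − 27) + 27 ≡ y (since 43·37 ≡ 1 mod 53). So every y has a preimage.
Hence φ is surjective.
Since φ is surjective, we find φ⁻¹(40): we need 43x ≡ 40 − 27 ≡ 13 (mod 53). Using 43⁻¹ = 37: x ≡ 37·13 = 481 = 9·53 + 4, so x = 4.
Check: φ(4) = 43·4 + 27 = 199 = 3·53 + 40 ≡ 40 (mod 53).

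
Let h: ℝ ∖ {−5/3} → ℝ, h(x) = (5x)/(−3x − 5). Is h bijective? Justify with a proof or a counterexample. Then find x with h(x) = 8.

If h(x) = −5/3, cross-multiplying gives −3(5x) = 5(−3x − 5), which simplifies to 0 = −25 — false.  So −5/3 has no preimage and h is not surjective.
So h is not bijective.
Solving h(x) = 8: cross-multiplying gives 5x = 8(−3x − 5), which rearranges to 29x = −40, so x = −40/29.

-40/29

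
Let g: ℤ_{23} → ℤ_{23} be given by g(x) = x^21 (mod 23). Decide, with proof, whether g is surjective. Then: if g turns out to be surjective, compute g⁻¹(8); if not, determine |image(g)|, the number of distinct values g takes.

3

Since 23 is prime, the nonzero elements of ℤ_{23} form a cyclic group of order 22.
As gcd(21, 22) = 1, raising to the 21st power is a bijection on this group: if s^21 ≡ t^21 then (st^{−1})^21 = 1, and the only element of order dividing gcd(21, 22) = 1 is 1, so s = t.
With g(0) = 0 this makes g injective on all of ℤ_{23}, hence bijective (finite equal-size domain and codomain). In particular g is surjective.
Since g is surjective, we find the preimage of 8. The inverse of x ↦ x^21 on (ℤ_{23})^× is x ↦ x^21, because 21·21 = 441 = 20·22 + 1 ≡ 1 (mod 22) and x^{22} = 1 for x ≠ 0 (Fermat). So g⁻¹(8) = 8^21 mod 23.
Repeated squaring mod 23: 8^1 ≡ 8, 8^2 ≡ 8² = 64 ≡ 18, 8^4 ≡ 18² = 324 ≡ 2, 8^8 ≡ 2² = 4, 8^16 ≡ 4² = 16. Since 21 = 16 + 4 + 1, 8^21 ≡ 16·2·8: 16·2 = 32 ≡ 9, then 9·8 = 72 ≡ 3. So 8^21 ≡ 3 (mod 23).
Hence g⁻¹(8) = 3.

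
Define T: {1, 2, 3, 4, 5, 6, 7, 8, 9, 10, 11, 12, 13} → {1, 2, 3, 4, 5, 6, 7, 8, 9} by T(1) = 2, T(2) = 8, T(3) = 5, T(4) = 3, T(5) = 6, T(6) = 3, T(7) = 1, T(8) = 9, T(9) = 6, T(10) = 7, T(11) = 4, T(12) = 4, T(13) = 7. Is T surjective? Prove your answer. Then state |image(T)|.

Every element of the codomain has a preimage: 1 = T(7), 2 = T(1), 3 = T(4), 4 = T(11), 5 = T(3), 6 = T(5), 7 = T(10), 8 = T(2), 9 = T(8).
Therefore T is surjective.
The image of T is {1, 2, 3, 4, 5, 6, 7, 8, 9}, which has 9 elements.

9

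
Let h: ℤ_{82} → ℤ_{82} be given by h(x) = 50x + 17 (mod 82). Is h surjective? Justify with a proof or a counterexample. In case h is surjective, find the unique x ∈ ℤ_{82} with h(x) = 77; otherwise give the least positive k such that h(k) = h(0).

Since gcd(50, 82) = 2, we have 50x ≡ 0 (mod 2) for all x, so h(x) ≡ 1 (mod 2).
But 0 ≢ 1 (mod 2), so 0 ∈ ℤ_{82} has no preimage. Hence h is not surjective.
Since h is not surjective, we find the least positive k with h(k) = h(0): this means 50k ≡ 0 (mod 82), i.e. 82 ∣ 50k. Since gcd(50, 82) = 2, dividing through by 2 this holds exactly when 41 ∣ 25k, and as gcd(25, 41) = 1, exactly when 41 ∣ k.
The smallest positive such k is 41.

41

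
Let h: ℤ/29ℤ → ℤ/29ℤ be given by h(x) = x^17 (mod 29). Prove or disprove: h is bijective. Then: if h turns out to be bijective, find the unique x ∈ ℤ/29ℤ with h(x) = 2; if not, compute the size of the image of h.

3

Since 29 is prime, the nonzero elements of ℤ/29ℤ form a cyclic group of order 28.
As gcd(17, 28) = 1, raising to the 17th power is a bijection on this group: if u^17 ≡ v^17 then (uv^{−1})^17 = 1, and the only element of order dividing gcd(17, 28) = 1 is 1, so u = v.
With h(0) = 0 this makes h injective on all of ℤ/29ℤ, hence bijective (finite equal-size domain and codomain). In particular h is bijective.
Since h is bijective, we find the preimage of 2. The inverse of x ↦ x^17 on (ℤ/29ℤ)^× is x ↦ x^5, because 17·5 = 85 = 3·28 + 1 ≡ 1 (mod 28) and x^{28} = 1 for x ≠ 0 (Fermat). So h⁻¹(2) = 2^5 mod 29.
Repeated squaring mod 29: 2^1 ≡ 2, 2^2 ≡ 2² = 4, 2^4 ≡ 4² = 16. Since 5 = 4 + 1, 2^5 ≡ 16·2: 16·2 = 32 ≡ 3. So 2^5 ≡ 3 (mod 29).
Hence h⁻¹(2) = 3.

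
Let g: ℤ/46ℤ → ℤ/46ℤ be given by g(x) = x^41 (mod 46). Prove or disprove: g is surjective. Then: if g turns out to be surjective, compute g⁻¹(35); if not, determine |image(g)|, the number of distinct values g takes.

39

Computing x^41 mod 46 for each x (by repeated squaring, reducing mod 46 at every step), the values g(0), g(1), …, g(45) are: 0, 1, 26, 29, 32, 7, 18, 11, 4, 13, 44, 15, 8, 25, 10, 19, 12, 5, 16, 37, 40, 43, 22, 23, 24, 3, 6, 9, 30, 41, 34, 27, 36, 21, 38, 31, 2, 33, 42, 35, 28, 39, 14, 17, 20, 45.
Every element of ℤ/46ℤ appears exactly once in this list, so g is a bijection, and in particular surjective.
Since g is surjective, we read off the preimage of 35 from the same table: g(39) = 35, so g⁻¹(35) = 39.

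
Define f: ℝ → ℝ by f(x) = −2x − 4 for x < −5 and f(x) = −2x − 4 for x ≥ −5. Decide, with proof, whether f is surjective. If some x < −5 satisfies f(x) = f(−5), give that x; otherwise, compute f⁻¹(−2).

-1

Both pieces are strictly decreasing (slopes −2 and −2), so each is injective on its own interval.
The left piece maps (−∞, −5) onto (6, ∞); the right piece maps [−5, ∞) onto (−∞, 6].
These images together cover ℝ, so f is surjective.
Because the two images are disjoint, no x < −5 has f(x) = f(−5), so we compute f⁻¹(−2): −2 lies in (−∞, 6], so solve −2x − 4 = −2: x = (−2 + 4)/(−2) = −1.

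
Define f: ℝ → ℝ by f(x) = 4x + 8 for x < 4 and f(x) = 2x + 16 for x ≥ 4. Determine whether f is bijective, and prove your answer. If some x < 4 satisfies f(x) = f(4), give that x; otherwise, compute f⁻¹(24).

4

Both pieces are strictly increasing (slopes 4 and 2), so each is injective on its own interval.
The left piece maps (−∞, 4) onto (−∞, 24); the right piece maps [4, ∞) onto [24, ∞).
Since 24 = 24, the images partition ℝ: f is injective and surjective, hence bijective.
Because the two images are disjoint, no x < 4 has f(x) = f(4), so we compute f⁻¹(24): 24 lies in [24, ∞), so solve 2x + 16 = 24: x = (24 − 16)/2 = 4.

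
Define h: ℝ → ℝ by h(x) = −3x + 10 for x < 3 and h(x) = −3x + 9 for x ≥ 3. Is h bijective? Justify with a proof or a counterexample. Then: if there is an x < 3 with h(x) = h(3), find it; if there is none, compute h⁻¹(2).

8/3

Both pieces are strictly decreasing (slopes −3 and −3), so each is injective on its own interval.
The left piece maps (−∞, 3) onto (1, ∞); the right piece maps [3, ∞) onto (−∞, 0].
The images leave a gap (1 has no preimage), so h is not surjective, hence not bijective.
Because the two images are disjoint, no x < 3 has h(x) = h(3), so we compute h⁻¹(2): 2 lies in (1, ∞), so solve −3x + 10 = 2: x = (2 − 10)/(−3) = 8/3.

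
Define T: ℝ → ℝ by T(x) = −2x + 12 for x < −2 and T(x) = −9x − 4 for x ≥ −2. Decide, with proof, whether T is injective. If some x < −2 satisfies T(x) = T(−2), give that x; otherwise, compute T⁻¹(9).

Both pieces are strictly decreasing (slopes −2 and −9), so each is injective on its own interval.
The left piece maps (−∞, −2) onto (16, ∞); the right piece maps [−2, ∞) onto (−∞, 14].
These images are disjoint, so no value is attained by both pieces. Therefore T is injective.
Because the two images are disjoint, no x < −2 has T(x) = T(−2), so we compute T⁻¹(9): 9 lies in (−∞, 14], so solve −9x − 4 = 9: x = (9 + 4)/(−9) = −13/9.

-13/9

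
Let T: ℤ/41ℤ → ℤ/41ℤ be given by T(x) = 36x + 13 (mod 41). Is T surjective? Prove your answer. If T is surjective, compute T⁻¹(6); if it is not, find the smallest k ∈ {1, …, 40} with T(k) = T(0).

26

Since gcd(36, 41) = 1, 36 is invertible modulo 41. Euclid's algorithm: 41 = 1·36 + 5, 36 = 7·5 + 1; back-substituting gives 1 = 8·36 − 7·41, so 36⁻¹ ≡ 8 (mod 41).
For any y ∈ ℤ/41ℤ, x = 8(y − 13) mod 41 satisfies T(x) = 36·8(y − 13) + 13 ≡ y (since 36·8 ≡ 1 mod 41). So every y has a preimage.
Hence T is surjective.
Since T is surjective, we compute T⁻¹(6): solve 36x + 13 ≡ 6 (mod 41), i.e. 36x ≡ 34 (mod 41).
Multiplying by 36⁻¹ = 8 gives x ≡ 8·34 = 272 = 6·41 + 26 ≡ 26 (mod 41).
Check: T(26) = 36·26 + 13 = 949 = 23·41 + 6 ≡ 6 (mod 41).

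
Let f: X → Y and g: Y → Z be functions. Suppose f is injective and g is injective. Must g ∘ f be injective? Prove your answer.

Suppose (g ∘ f)(a) = (g ∘ f)(b), i.e. g(f(a)) = g(f(b)).
Since g is injective, f(a) = f(b). Since f is injective, a = b. Hence g ∘ f is injective.

injective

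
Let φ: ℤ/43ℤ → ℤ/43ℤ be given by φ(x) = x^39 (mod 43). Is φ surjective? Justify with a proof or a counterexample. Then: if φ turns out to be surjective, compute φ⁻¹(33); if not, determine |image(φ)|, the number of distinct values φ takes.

15

φ(1) = 1^39 = 1.
φ(6): Repeated squaring mod 43: 6^1 ≡ 6, 6^2 ≡ 6² = 36, 6^4 ≡ 36² = 1296 ≡ 6, 6^8 ≡ 6² = 36, 6^16 ≡ 36² = 1296 ≡ 6, 6^32 ≡ 6² = 36. Since 39 = 32 + 4 + 2 + 1, 6^39 ≡ 36·6·36·6: 36·6 = 216 ≡ 1, then 1·36 = 36, then 36·6 = 216 ≡ 1. So 6^39 ≡ 1 (mod 43).
So φ(1) = φ(6) = 1 while 1 ≠ 6, so φ is not injective.
A non-injective map from the 43-element set ℤ/43ℤ to itself takes at most 42 distinct values, so it cannot be surjective. Hence φ is not surjective.
Since φ is not surjective, we determine |image(φ)|. Computing x^39 mod 43 for each x (by repeated squaring, reducing mod 43 at every step), the values φ(0), φ(1), …, φ(42) are: 0, 1, 27, 8, 41, 32, 1, 42, 32, 21, 4, 21, 27, 11, 16, 41, 4, 4, 8, 2, 22, 35, 8, 21, 41, 35, 39, 39, 2, 27, 32, 16, 22, 39, 22, 11, 1, 42, 11, 2, 35, 16, 42.
The distinct values are {0, 1, 2, 4, 8, 11, 16, 21, 22, 27, 32, 35, 39, 41, 42}; there are 15 of them.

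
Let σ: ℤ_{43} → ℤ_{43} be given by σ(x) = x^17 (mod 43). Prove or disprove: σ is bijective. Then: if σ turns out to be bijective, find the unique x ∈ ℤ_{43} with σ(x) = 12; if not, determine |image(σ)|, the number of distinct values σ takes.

34

Since 43 is prime, the nonzero elements of ℤ_{43} form a cyclic group of order 42.
As gcd(17, 42) = 1, raising to the 17th power is a bijection on this group: if a^17 ≡ b^17 then (ab^{−1})^17 = 1, and the only element of order dividing gcd(17, 42) = 1 is 1, so a = b.
With σ(0) = 0 this makes σ injective on all of ℤ_{43}, hence bijective (finite equal-size domain and codomain). In particular σ is bijective.
Since σ is bijective, we find the preimage of 12. The inverse of x ↦ x^17 on (ℤ_{43})^× is x ↦ x^5, because 17·5 = 85 = 2·42 + 1 ≡ 1 (mod 42) and x^{42} = 1 for x ≠ 0 (Fermat). So σ⁻¹(12) = 12^5 mod 43.
Repeated squaring mod 43: 12^1 ≡ 12, 12^2 ≡ 12² = 144 ≡ 15, 12^4 ≡ 15² = 225 ≡ 10. Since 5 = 4 + 1, 12^5 ≡ 10·12: 10·12 = 120 ≡ 34. So 12^5 ≡ 34 (mod 43).
Hence σ⁻¹(12) = 34.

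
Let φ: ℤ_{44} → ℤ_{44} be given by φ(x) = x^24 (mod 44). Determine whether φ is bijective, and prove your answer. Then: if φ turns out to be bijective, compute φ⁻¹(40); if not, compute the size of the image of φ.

φ(10): Repeated squaring mod 44: 10^1 ≡ 10, 10^2 ≡ 10² = 100 ≡ 12, 10^4 ≡ 12² = 144 ≡ 12, 10^8 ≡ 12² = 144 ≡ 12, 10^16 ≡ 12² = 144 ≡ 12. Since 24 = 16 + 8, 10^24 ≡ 12·12: 12·12 = 144 ≡ 12. So 10^24 ≡ 12 (mod 44).
φ(12): Repeated squaring mod 44: 12^1 ≡ 12, 12^2 ≡ 12² = 144 ≡ 12, 12^4 ≡ 12² = 144 ≡ 12, 12^8 ≡ 12² = 144 ≡ 12, 12^16 ≡ 12² = 144 ≡ 12. Since 24 = 16 + 8, 12^24 ≡ 12·12: 12·12 = 144 ≡ 12. So 12^24 ≡ 12 (mod 44).
So φ(10) = φ(12) = 12 while 10 ≠ 12, so φ is not injective, hence not bijective.
Since φ is not bijective, we determine |image(φ)|. Computing x^24 mod 44 for each x (by repeated squaring, reducing mod 44 at every step), the values φ(0), φ(1), …, φ(43) are: 0, 1, 16, 37, 36, 9, 20, 25, 4, 5, 12, 33, 12, 5, 4, 25, 20, 9, 36, 37, 16, 1, 0, 1, 16, 37, 36, 9, 20, 25, 4, 5, 12, 33, 12, 5, 4, 25, 20, 9, 36, 37, 16, 1.
The distinct values are {0, 1, 4, 5, 9, 12, 16, 20, 25, 33, 36, 37}; there are 12 of them.

12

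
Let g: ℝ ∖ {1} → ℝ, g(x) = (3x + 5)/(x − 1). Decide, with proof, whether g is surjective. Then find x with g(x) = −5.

If g(x) = 3, cross-multiplying gives 1(3x + 5) = 3(x − 1), which simplifies to 5 = −3 — false.  So 3 has no preimage and g is not surjective.
Solving g(x) = −5: cross-multiplying gives 3x + 5 = −5(x − 1), which rearranges to 8x = 0, so x = 0.

0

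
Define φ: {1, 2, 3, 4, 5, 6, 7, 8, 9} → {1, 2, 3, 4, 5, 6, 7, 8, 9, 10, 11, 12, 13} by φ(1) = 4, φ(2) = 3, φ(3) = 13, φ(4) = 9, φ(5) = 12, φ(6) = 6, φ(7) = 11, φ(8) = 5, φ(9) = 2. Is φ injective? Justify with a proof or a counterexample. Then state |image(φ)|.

The values φ(1), …, φ(9) are 4, 3, 13, 9, 12, 6, 11, 5, 2 — all distinct.
So φ(u) = φ(v) only when u = v, and φ is injective.
The image of φ is {2, 3, 4, 5, 6, 9, 11, 12, 13}, which has 9 elements.

9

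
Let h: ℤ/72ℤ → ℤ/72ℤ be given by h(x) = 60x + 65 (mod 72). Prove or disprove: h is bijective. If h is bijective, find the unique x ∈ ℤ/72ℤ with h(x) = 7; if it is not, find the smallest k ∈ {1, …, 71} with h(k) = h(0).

By definition, h is injective when h(x_1) = h(x_2) forces x_1 = x_2.
We have gcd(60, 72) = 12 > 1. Taking x_1 = 0 and x_2 = 6: h(0) = 65 and h(6) = 60·6 + 65 = 425 ≡ 65 (mod 72).
So h(0) = h(6) while 0 ≠ 6, thus h is not injective, hence not bijective.
Since h is not bijective, we find the least positive k with h(k) = h(0): this means 60k ≡ 0 (mod 72), i.e. 72 ∣ 60k. Since gcd(60, 72) = 12, dividing through by 12 this holds exactly when 6 ∣ 5k, and as gcd(5, 6) = 1, exactly when 6 ∣ k.
The smallest positive such k is 6.

6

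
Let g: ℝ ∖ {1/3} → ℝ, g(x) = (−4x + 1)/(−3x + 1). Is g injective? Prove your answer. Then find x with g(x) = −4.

Suppose g(x_1) = g(x_2). Cross-multiplying: (−4x_1 + 1)(−3x_2 + 1) = (−4x_2 + 1)(−3x_1 + 1).
Expanding both sides and cancelling the symmetric terms leaves −1·(x_1 − x_2) = 0. Since −1 ≠ 0, x_1 = x_2. Hence g is injective.
Solving g(x) = −4: cross-multiplying gives −4x + 1 = −4(−3x + 1), which rearranges to −16x = −5, so x = 5/16.

5/16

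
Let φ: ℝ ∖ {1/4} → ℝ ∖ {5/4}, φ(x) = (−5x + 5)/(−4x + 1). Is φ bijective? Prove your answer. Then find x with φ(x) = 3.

-2/7

Suppose φ(u) = φ(v). Cross-multiplying: (−5u + 5)(−4v + 1) = (−5v + 5)(−4u + 1).
Expanding both sides and cancelling the symmetric terms leaves 15·(u − v) = 0. Since 15 ≠ 0, u = v. Thus φ is injective.
For any y ≠ 5/4, solving y(−4x + 1) = −5x + 5 for x gives a well-defined x ≠ 1/4. So φ is surjective.
Hence φ is bijective.
Solving φ(x) = 3: cross-multiplying gives −5x + 5 = 3(−4x + 1), which rearranges to 7x = −2, so x = −2/7.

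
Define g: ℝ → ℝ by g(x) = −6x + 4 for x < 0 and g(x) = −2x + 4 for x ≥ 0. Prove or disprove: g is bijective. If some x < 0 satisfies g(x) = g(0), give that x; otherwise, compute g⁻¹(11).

Both pieces are strictly decreasing (slopes −6 and −2), so each is injective on its own interval.
The left piece maps (−∞, 0) onto (4, ∞); the right piece maps [0, ∞) onto (−∞, 4].
Since 4 = 4, the images partition ℝ: g is injective and surjective, hence bijective.
Because the two images are disjoint, no x < 0 has g(x) = g(0), so we compute g⁻¹(11): 11 lies in (4, ∞), so solve −6x + 4 = 11: x = (11 − 4)/(−6) = −7/6.

-7/6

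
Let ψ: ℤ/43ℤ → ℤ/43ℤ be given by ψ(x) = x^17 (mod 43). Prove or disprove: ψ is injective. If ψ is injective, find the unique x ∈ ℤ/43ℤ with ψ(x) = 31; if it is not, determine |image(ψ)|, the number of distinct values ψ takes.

9

Since 43 is prime, the nonzero elements of ℤ/43ℤ form a cyclic group of order 42.
As gcd(17, 42) = 1, raising to the 17th power is a bijection on this group: if a^17 ≡ b^17 then (ab^{−1})^17 = 1, and the only element of order dividing gcd(17, 42) = 1 is 1, so a = b.
With ψ(0) = 0 this makes ψ injective on all of ℤ/43ℤ, hence bijective (finite equal-size domain and codomain). In particular ψ is injective.
Since ψ is injective, we find the preimage of 31. The inverse of x ↦ x^17 on (ℤ/43ℤ)^× is x ↦ x^5, because 17·5 = 85 = 2·42 + 1 ≡ 1 (mod 42) and x^{42} = 1 for x ≠ 0 (Fermat). So ψ⁻¹(31) = 31^5 mod 43.
Repeated squaring mod 43: 31^1 ≡ 31, 31^2 ≡ 31² = 961 ≡ 15, 31^4 ≡ 15² = 225 ≡ 10. Since 5 = 4 + 1, 31^5 ≡ 10·31: 10·31 = 310 ≡ 9. So 31^5 ≡ 9 (mod 43).
Hence ψ⁻¹(31) = 9.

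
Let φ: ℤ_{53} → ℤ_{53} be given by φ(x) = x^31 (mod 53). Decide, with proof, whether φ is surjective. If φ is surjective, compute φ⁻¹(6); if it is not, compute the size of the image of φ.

7

Since 53 is prime, the nonzero elements of ℤ_{53} form a cyclic group of order 52.
As gcd(31, 52) = 1, raising to the 31st power is a bijection on this group: if x_1^31 ≡ x_2^31 then (x_1x_2^{−1})^31 = 1, and the only element of order dividing gcd(31, 52) = 1 is 1, so x_1 = x_2.
With φ(0) = 0 this makes φ injective on all of ℤ_{53}, hence bijective (finite equal-size domain and codomain). In particular φ is surjective.
Since φ is surjective, we find the preimage of 6. The inverse of x ↦ x^31 on (ℤ_{53})^× is x ↦ x^47, because 31·47 = 1457 = 28·52 + 1 ≡ 1 (mod 52) and x^{52} = 1 for x ≠ 0 (Fermat). So φ⁻¹(6) = 6^47 mod 53.
Repeated squaring mod 53: 6^1 ≡ 6, 6^2 ≡ 6² = 36, 6^4 ≡ 36² = 1296 ≡ 24, 6^8 ≡ 24² = 576 ≡ 46, 6^16 ≡ 46² = 2116 ≡ 49, 6^32 ≡ 49² = 2401 ≡ 16. Since 47 = 32 + 8 + 4 + 2 + 1, 6^47 ≡ 16·46·24·36·6: 16·46 = 736 ≡ 47, then 47·24 = 1128 ≡ 15, then 15·36 = 540 ≡ 10, then 10·6 = 60 ≡ 7. So 6^47 ≡ 7 (mod 53).
Hence φ⁻¹(6) = 7.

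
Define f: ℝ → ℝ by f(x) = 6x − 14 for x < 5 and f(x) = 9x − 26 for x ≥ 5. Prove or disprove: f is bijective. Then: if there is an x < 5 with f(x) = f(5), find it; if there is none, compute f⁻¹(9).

Both pieces are strictly increasing (slopes 6 and 9), so each is injective on its own interval.
The left piece maps (−∞, 5) onto (−∞, 16); the right piece maps [5, ∞) onto [19, ∞).
The images leave a gap (16 has no preimage), so f is not surjective, hence not bijective.
Because the two images are disjoint, no x < 5 has f(x) = f(5), so we compute f⁻¹(9): 9 lies in (−∞, 16), so solve 6x − 14 = 9: x = (9 + 14)/6 = 23/6.

23/6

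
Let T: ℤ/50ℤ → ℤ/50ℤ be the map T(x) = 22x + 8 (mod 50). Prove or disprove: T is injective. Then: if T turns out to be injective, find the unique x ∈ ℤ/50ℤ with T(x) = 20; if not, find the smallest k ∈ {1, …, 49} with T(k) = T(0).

We have gcd(22, 50) = 2 > 1. Taking u = 0 and v = 25: T(0) = 8 and T(25) = 22·25 + 8 = 558 ≡ 8 (mod 50).
So T(0) = T(25) while 0 ≠ 25, therefore T is not injective.
Since T is not injective, we find the least positive k with T(k) = T(0): this means 22k ≡ 0 (mod 50), i.e. 50 ∣ 22k. Since gcd(22, 50) = 2, dividing through by 2 this holds exactly when 25 ∣ 11k, and as gcd(11, 25) = 1, exactly when 25 ∣ k.
The smallest positive such k is 25.

25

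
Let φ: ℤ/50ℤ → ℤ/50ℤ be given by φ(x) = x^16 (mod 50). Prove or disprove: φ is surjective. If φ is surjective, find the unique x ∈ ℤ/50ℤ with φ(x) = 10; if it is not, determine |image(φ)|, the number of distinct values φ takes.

φ(1) = 1^16 = 1.
φ(7): Repeated squaring mod 50: 7^1 ≡ 7, 7^2 ≡ 7² = 49, 7^4 ≡ 49² = 2401 ≡ 1, 7^8 ≡ 1² = 1, 7^16 ≡ 1² = 1. So 7^16 ≡ 1 (mod 50).
So φ(1) = φ(7) = 1 while 1 ≠ 7, hence φ is not injective.
A non-injective map from the 50-element set ℤ/50ℤ to itself takes at most 49 distinct values, so it cannot be surjective. Thus φ is not surjective.
Since φ is not surjective, we determine |image(φ)|. Computing x^16 mod 50 for each x (by repeated squaring, reducing mod 50 at every step), the values φ(0), φ(1), …, φ(49) are: 0, 1, 36, 21, 46, 25, 6, 1, 6, 41, 0, 11, 16, 41, 36, 25, 16, 31, 26, 31, 0, 21, 46, 11, 26, 25, 26, 11, 46, 21, 0, 31, 26, 31, 16, 25, 36, 41, 16, 11, 0, 41, 6, 1, 6, 25, 46, 21, 36, 1.
The distinct values are {0, 1, 6, 11, 16, 21, 25, 26, 31, 36, 41, 46}; there are 12 of them.

12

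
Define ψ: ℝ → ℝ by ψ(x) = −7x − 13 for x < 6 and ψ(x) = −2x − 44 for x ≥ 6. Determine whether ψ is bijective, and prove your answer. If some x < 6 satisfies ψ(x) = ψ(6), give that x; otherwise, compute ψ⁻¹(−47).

Both pieces are strictly decreasing (slopes −7 and −2), so each is injective on its own interval.
The left piece maps (−∞, 6) onto (−55, ∞); the right piece maps [6, ∞) onto (−∞, −56].
The images leave a gap (−55 has no preimage), so ψ is not surjective, hence not bijective.
Because the two images are disjoint, no x < 6 has ψ(x) = ψ(6), so we compute ψ⁻¹(−47): −47 lies in (−55, ∞), so solve −7x − 13 = −47: x = (−47 + 13)/(−7) = 34/7.

34/7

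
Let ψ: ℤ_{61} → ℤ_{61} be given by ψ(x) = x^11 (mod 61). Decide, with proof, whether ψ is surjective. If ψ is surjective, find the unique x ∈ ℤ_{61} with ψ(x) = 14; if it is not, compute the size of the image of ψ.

48

Since 61 is prime, the nonzero elements of ℤ_{61} form a cyclic group of order 60.
As gcd(11, 60) = 1, raising to the 11th power is a bijection on this group: if x_1^11 ≡ x_2^11 then (x_1x_2^{−1})^11 = 1, and the only element of order dividing gcd(11, 60) = 1 is 1, so x_1 = x_2.
With ψ(0) = 0 this makes ψ injective on all of ℤ_{61}, hence bijective (finite equal-size domain and codomain). In particular ψ is surjective.
Since ψ is surjective, we find the preimage of 14. The inverse of x ↦ x^11 on (ℤ_{61})^× is x ↦ x^11, because 11·11 = 121 = 2·60 + 1 ≡ 1 (mod 60) and x^{60} = 1 for x ≠ 0 (Fermat). So ψ⁻¹(14) = 14^11 mod 61.
Repeated squaring mod 61: 14^1 ≡ 14, 14^2 ≡ 14² = 196 ≡ 13, 14^4 ≡ 13² = 169 ≡ 47, 14^8 ≡ 47² = 2209 ≡ 13. Since 11 = 8 + 2 + 1, 14^11 ≡ 13·13·14: 13·13 = 169 ≡ 47, then 47·14 = 658 ≡ 48. So 14^11 ≡ 48 (mod 61).
Hence ψ⁻¹(14) = 48.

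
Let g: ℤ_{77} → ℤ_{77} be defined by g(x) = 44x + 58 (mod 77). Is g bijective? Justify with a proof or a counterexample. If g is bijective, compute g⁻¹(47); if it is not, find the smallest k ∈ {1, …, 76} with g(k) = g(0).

7

We have gcd(44, 77) = 11 > 1. Taking x_1 = 0 and x_2 = 7: g(0) = 58 and g(7) = 44·7 + 58 = 366 ≡ 58 (mod 77).
So g(0) = g(7) while 0 ≠ 7, thus g is not injective, hence not bijective.
Since g is not bijective, we find the least positive k with g(k) = g(0): this means 44k ≡ 0 (mod 77), i.e. 77 ∣ 44k. Since gcd(44, 77) = 11, dividing through by 11 this holds exactly when 7 ∣ 4k, and as gcd(4, 7) = 1, exactly when 7 ∣ k.
The smallest positive such k is 7.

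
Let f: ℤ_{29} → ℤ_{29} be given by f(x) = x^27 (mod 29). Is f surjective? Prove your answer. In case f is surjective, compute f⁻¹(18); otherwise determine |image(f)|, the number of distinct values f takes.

Since 29 is prime, the nonzero elements of ℤ_{29} form a cyclic group of order 28.
As gcd(27, 28) = 1, raising to the 27th power is a bijection on this group: if s^27 ≡ t^27 then (st^{−1})^27 = 1, and the only element of order dividing gcd(27, 28) = 1 is 1, so s = t.
With f(0) = 0 this makes f injective on all of ℤ_{29}, hence bijective (finite equal-size domain and codomain). In particular f is surjective.
Since f is surjective, we find the preimage of 18. The inverse of x ↦ x^27 on (ℤ_{29})^× is x ↦ x^27, because 27·27 = 729 = 26·28 + 1 ≡ 1 (mod 28) and x^{28} = 1 for x ≠ 0 (Fermat). So f⁻¹(18) = 18^27 mod 29.
Repeated squaring mod 29: 18^1 ≡ 18, 18^2 ≡ 18² = 324 ≡ 5, 18^4 ≡ 5² = 25, 18^8 ≡ 25² = 625 ≡ 16, 18^16 ≡ 16² = 256 ≡ 24. Since 27 = 16 + 8 + 2 + 1, 18^27 ≡ 24·16·5·18: 24·16 = 384 ≡ 7, then 7·5 = 35 ≡ 6, then 6·18 = 108 ≡ 21. So 18^27 ≡ 21 (mod 29).
Hence f⁻¹(18) = 21.

21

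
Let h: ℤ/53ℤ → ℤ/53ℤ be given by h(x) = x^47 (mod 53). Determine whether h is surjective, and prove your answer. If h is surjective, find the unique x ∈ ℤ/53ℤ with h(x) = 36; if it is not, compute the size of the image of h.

Since 53 is prime, the nonzero elements of ℤ/53ℤ form a cyclic group of order 52.
As gcd(47, 52) = 1, raising to the 47th power is a bijection on this group: if s^47 ≡ t^47 then (st^{−1})^47 = 1, and the only element of order dividing gcd(47, 52) = 1 is 1, so s = t.
With h(0) = 0 this makes h injective on all of ℤ/53ℤ, hence bijective (finite equal-size domain and codomain). In particular h is surjective.
Since h is surjective, we find the preimage of 36. The inverse of x ↦ x^47 on (ℤ/53ℤ)^× is x ↦ x^31, because 47·31 = 1457 = 28·52 + 1 ≡ 1 (mod 52) and x^{52} = 1 for x ≠ 0 (Fermat). So h⁻¹(36) = 36^31 mod 53.
Repeated squaring mod 53: 36^1 ≡ 36, 36^2 ≡ 36² = 1296 ≡ 24, 36^4 ≡ 24² = 576 ≡ 46, 36^8 ≡ 46² = 2116 ≡ 49, 36^16 ≡ 49² = 2401 ≡ 16. Since 31 = 16 + 8 + 4 + 2 + 1, 36^31 ≡ 16·49·46·24·36: 16·49 = 784 ≡ 42, then 42·46 = 1932 ≡ 24, then 24·24 = 576 ≡ 46, then 46·36 = 1656 ≡ 13. So 36^31 ≡ 13 (mod 53).
Hence h⁻¹(36) = 13.

13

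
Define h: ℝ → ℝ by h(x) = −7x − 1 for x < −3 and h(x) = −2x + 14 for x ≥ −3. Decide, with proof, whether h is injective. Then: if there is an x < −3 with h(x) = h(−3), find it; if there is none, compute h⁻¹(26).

Both pieces are strictly decreasing (slopes −7 and −2), so each is injective on its own interval.
The left piece maps (−∞, −3) onto (20, ∞); the right piece maps [−3, ∞) onto (−∞, 20].
These images are disjoint, so no value is attained by both pieces. Therefore h is injective.
Because the two images are disjoint, no x < −3 has h(x) = h(−3), so we compute h⁻¹(26): 26 lies in (20, ∞), so solve −7x − 1 = 26: x = (26 + 1)/(−7) = −27/7.

-27/7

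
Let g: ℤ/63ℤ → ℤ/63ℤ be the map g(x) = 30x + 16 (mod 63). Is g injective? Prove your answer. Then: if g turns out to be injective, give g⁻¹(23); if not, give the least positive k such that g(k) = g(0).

21

Recall that g is injective if g(x_1) = g(x_2) implies x_1 = x_2.
We have gcd(30, 63) = 3 > 1. Taking x_1 = 0 and x_2 = 21: g(0) = 16 and g(21) = 30·21 + 16 = 646 ≡ 16 (mod 63).
So g(0) = g(21) while 0 ≠ 21, hence g is not injective.
Since g is not injective, we find the least positive k with g(k) = g(0): this means 30k ≡ 0 (mod 63), i.e. 63 ∣ 30k. Since gcd(30, 63) = 3, dividing through by 3 this holds exactly when 21 ∣ 10k, and as gcd(10, 21) = 1, exactly when 21 ∣ k.
The smallest positive such k is 21.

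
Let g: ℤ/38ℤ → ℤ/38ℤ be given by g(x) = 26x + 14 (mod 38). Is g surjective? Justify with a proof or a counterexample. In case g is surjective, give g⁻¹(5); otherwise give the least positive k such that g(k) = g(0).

Since gcd(26, 38) = 2, we have 26x ≡ 0 (mod 2) for all x, so g(x) ≡ 0 (mod 2).
But 1 ≢ 0 (mod 2), so 1 ∈ ℤ/38ℤ has no preimage. Thus g is not surjective.
Since g is not surjective, we find the least positive k with g(k) = g(0): this means 26k ≡ 0 (mod 38), i.e. 38 ∣ 26k. Since gcd(26, 38) = 2, dividing through by 2 this holds exactly when 19 ∣ 13k, and as gcd(13, 19) = 1, exactly when 19 ∣ k.
The smallest positive such k is 19.

19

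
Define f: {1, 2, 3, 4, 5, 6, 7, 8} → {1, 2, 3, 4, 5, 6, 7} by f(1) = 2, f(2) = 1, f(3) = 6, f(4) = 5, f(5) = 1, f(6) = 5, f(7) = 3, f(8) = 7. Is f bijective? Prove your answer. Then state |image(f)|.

f(2) = 1 = f(5) with 2 ≠ 5, so f is not injective, hence not bijective.
The image of f is {1, 2, 3, 5, 6, 7}, which has 6 elements.

6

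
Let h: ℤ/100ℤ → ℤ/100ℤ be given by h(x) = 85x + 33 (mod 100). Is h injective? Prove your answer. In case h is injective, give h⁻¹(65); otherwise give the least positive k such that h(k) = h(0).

We have gcd(85, 100) = 5 > 1. Taking s = 0 and t = 20: h(0) = 33 and h(20) = 85·20 + 33 = 1733 ≡ 33 (mod 100).
So h(0) = h(20) while 0 ≠ 20, so h is not injective.
Since h is not injective, we find the least positive k with h(k) = h(0): this means 85k ≡ 0 (mod 100), i.e. 100 ∣ 85k. Since gcd(85, 100) = 5, dividing through by 5 this holds exactly when 20 ∣ 17k, and as gcd(17, 20) = 1, exactly when 20 ∣ k.
The smallest positive such k is 20.

20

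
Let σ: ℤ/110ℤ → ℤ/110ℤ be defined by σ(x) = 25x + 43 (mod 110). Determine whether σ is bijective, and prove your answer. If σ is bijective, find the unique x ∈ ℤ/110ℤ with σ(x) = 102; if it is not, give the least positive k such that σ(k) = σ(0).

We have gcd(25, 110) = 5 > 1. Taking s = 0 and t = 22: σ(0) = 43 and σ(22) = 25·22 + 43 = 593 ≡ 43 (mod 110).
So σ(0) = σ(22) while 0 ≠ 22, therefore σ is not injective, hence not bijective.
Since σ is not bijective, we find the least positive k with σ(k) = σ(0): this means 25k ≡ 0 (mod 110), i.e. 110 ∣ 25k. Since gcd(25, 110) = 5, dividing through by 5 this holds exactly when 22 ∣ 5k, and as gcd(5, 22) = 1, exactly when 22 ∣ k.
The smallest positive such k is 22.

22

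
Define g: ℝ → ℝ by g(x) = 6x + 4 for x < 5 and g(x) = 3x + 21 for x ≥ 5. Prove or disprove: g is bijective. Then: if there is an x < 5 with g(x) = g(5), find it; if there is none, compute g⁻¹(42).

Both pieces are strictly increasing (slopes 6 and 3), so each is injective on its own interval.
The left piece maps (−∞, 5) onto (−∞, 34); the right piece maps [5, ∞) onto [36, ∞).
The images leave a gap (34 has no preimage), so g is not surjective, hence not bijective.
Because the two images are disjoint, no x < 5 has g(x) = g(5), so we compute g⁻¹(42): 42 lies in [36, ∞), so solve 3x + 21 = 42: x = (42 − 21)/3 = 7.

7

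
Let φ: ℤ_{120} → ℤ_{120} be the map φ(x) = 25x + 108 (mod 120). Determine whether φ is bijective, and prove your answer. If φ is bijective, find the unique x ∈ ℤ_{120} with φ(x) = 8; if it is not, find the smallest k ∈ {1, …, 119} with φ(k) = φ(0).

24

By definition, φ is injective when φ(a) = φ(b) forces a = b.
We have gcd(25, 120) = 5 > 1. Taking a = 0 and b = 24: φ(0) = 108 and φ(24) = 25·24 + 108 = 708 ≡ 108 (mod 120).
So φ(0) = φ(24) while 0 ≠ 24, so φ is not injective, hence not bijective.
Since φ is not bijective, we find the least positive k with φ(k) = φ(0): this means 25k ≡ 0 (mod 120), i.e. 120 ∣ 25k. Since gcd(25, 120) = 5, dividing through by 5 this holds exactly when 24 ∣ 5k, and as gcd(5, 24) = 1, exactly when 24 ∣ k.
The smallest positive such k is 24.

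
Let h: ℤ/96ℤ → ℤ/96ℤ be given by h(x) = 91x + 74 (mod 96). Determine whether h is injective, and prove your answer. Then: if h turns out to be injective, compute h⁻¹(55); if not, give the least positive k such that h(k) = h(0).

Suppose h(u) = h(v) in ℤ/96ℤ. Then 91u + 74 ≡ 91v + 74 (mod 96), so 91(u − v) ≡ 0 (mod 96).
Since gcd(91, 96) = 1, 91 is invertible modulo 96, therefore u − v ≡ 0 (mod 96), i.e. u = v.
Therefore h is injective.
We now compute 91⁻¹ mod 96 explicitly. Euclid's algorithm: 96 = 1·91 + 5, 91 = 18·5 + 1; back-substituting gives 1 = 19·91 − 18·96, so 91⁻¹ ≡ 19 (mod 96).
Since h is injective, we find h⁻¹(55): we need 91x ≡ 55 − 74 ≡ 77 (mod 96). Using 91⁻¹ = 19: x ≡ 19·77 = 1463 = 15·96 + 23, so x = 23.
Check: h(23) = 91·23 + 74 = 2167 = 22·96 + 55 ≡ 55 (mod 96).

23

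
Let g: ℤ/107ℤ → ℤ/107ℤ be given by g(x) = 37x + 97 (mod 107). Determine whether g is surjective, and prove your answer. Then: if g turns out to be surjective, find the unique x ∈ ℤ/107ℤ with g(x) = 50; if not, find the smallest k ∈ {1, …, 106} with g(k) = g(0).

45

Since gcd(37, 107) = 1, 37 is invertible modulo 107. Euclid's algorithm: 107 = 2·37 + 33, 37 = 1·33 + 4, 33 = 8·4 + 1; back-substituting gives 1 = 81·37 − 28·107, so 37⁻¹ ≡ 81 (mod 107).
For any y ∈ ℤ/107ℤ, x = 81(y − 97) mod 107 satisfies g(x) = 37·81(y − 97) + 97 ≡ y (since 37·81 ≡ 1 mod 107). So every y has a preimage.
Thus g is surjective.
Since g is surjective, we find g⁻¹(50): we need 37x ≡ 50 − 97 ≡ 60 (mod 107). Using 37⁻¹ = 81: x ≡ 81·60 = 4860 = 45·107 + 45, so x = 45.
Check: g(45) = 37·45 + 97 = 1762 = 16·107 + 50 ≡ 50 (mod 107).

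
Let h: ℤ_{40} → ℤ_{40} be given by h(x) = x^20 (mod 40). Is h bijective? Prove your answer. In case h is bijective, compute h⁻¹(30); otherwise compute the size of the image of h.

h(1) = 1^20 = 1.
h(3): Repeated squaring mod 40: 3^1 ≡ 3, 3^2 ≡ 3² = 9, 3^4 ≡ 9² = 81 ≡ 1, 3^8 ≡ 1² = 1, 3^16 ≡ 1² = 1. Since 20 = 16 + 4, 3^20 ≡ 1·1: 1·1 = 1. So 3^20 ≡ 1 (mod 40).
So h(1) = h(3) = 1 while 1 ≠ 3, so h is not injective, hence not bijective.
Since h is not bijective, we determine |image(h)|. Computing x^20 mod 40 for each x (by repeated squaring, reducing mod 40 at every step), the values h(0), h(1), …, h(39) are: 0, 1, 16, 1, 16, 25, 16, 1, 16, 1, 0, 1, 16, 1, 16, 25, 16, 1, 16, 1, 0, 1, 16, 1, 16, 25, 16, 1, 16, 1, 0, 1, 16, 1, 16, 25, 16, 1, 16, 1.
The distinct values are {0, 1, 16, 25}; there are 4 of them.

4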